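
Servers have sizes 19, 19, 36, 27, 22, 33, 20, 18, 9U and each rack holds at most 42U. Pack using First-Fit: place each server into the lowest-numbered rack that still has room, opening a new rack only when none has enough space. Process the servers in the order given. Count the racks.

Put 19U in rack 1; 23U remain.
Put 19U in rack 1; 4U remain.
Put 36U in rack 2; 6U remain.
Put 27U in rack 3; 15U remain.
Put 22U in rack 4; 20U remain.
Put 33U in rack 5; 9U remain.
Put 20U in rack 4; 0U remain.
Put 18U in rack 6; 24U remain.
Put 9U in rack 3; 6U remain.
Final racks: [19,19] [36] [27,9] [22,20] [33] [18].

6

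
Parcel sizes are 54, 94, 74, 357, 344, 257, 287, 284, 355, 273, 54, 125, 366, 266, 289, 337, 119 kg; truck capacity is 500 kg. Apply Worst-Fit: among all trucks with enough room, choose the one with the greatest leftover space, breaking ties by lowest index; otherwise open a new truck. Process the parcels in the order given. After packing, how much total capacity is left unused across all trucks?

1565

Put 54 kg in truck 1; 446 kg remain.
Put 94 kg in truck 1; 352 kg remain.
Put 74 kg in truck 1; 278 kg remain.
Put 357 kg in truck 2; 143 kg remain.
Put 344 kg in truck 3; 156 kg remain.
Put 257 kg in truck 1; 21 kg remain.
Put 287 kg in truck 4; 213 kg remain.
Put 284 kg in truck 5; 216 kg remain.
Put 355 kg in truck 6; 145 kg remain.
Put 273 kg in truck 7; 227 kg remain.
Put 54 kg in truck 7; 173 kg remain.
Put 125 kg in truck 5; 91 kg remain.
Put 366 kg in truck 8; 134 kg remain.
Put 266 kg in truck 9; 234 kg remain.
Put 289 kg in truck 10; 211 kg remain.
Put 337 kg in truck 11; 163 kg remain.
Put 119 kg in truck 9; 115 kg remain.
11 trucks × 500 kg = 5500 kg; used 3935 kg; unused 1565 kg.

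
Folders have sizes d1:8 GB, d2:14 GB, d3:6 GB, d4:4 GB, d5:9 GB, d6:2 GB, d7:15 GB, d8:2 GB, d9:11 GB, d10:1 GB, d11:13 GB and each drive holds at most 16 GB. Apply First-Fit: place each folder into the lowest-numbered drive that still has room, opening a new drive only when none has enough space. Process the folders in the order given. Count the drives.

6 drives

d1 (8 GB) → drive 1 (remaining 8 GB)
d2 (14 GB) → drive 2 (remaining 2 GB)
d3 (6 GB) → drive 1 (remaining 2 GB)
d4 (4 GB) → drive 3 (remaining 12 GB)
d5 (9 GB) → drive 3 (remaining 3 GB)
d6 (2 GB) → drive 1 (remaining 0 GB)
d7 (15 GB) → drive 4 (remaining 1 GB)
d8 (2 GB) → drive 2 (remaining 0 GB)
d9 (11 GB) → drive 5 (remaining 5 GB)
d10 (1 GB) → drive 3 (remaining 2 GB)
d11 (13 GB) → drive 6 (remaining 3 GB)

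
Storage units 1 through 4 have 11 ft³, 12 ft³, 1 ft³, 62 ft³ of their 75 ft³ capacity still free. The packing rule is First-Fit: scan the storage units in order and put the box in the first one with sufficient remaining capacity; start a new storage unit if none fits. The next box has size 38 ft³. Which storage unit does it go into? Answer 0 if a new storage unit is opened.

4

Storage units with room: storage unit 4 (62 ft³).
The first with room is storage unit 4.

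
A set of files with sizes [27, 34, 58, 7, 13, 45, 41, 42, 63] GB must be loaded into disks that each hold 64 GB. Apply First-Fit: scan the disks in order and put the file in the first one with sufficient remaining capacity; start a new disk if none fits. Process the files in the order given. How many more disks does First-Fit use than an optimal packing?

0

First-Fit: [27,34] [58] [7,13,41] [45] [42] [63] → 6 disks.
Total size 330 GB; any packing needs at least ⌈330/64⌉ = 6 disks.
So 6 is already optimal.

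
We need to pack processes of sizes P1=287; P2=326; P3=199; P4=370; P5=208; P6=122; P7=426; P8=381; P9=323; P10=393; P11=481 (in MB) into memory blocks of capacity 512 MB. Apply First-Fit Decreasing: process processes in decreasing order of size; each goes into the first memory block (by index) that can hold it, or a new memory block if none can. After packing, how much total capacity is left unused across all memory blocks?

Sorted descending: 481, 426, 393, 381, 370, 326, 323, 287, 208, 199, 122.
481 MB → memory block 1 (remaining 31 MB)
426 MB → memory block 2 (remaining 86 MB)
393 MB → memory block 3 (remaining 119 MB)
381 MB → memory block 4 (remaining 131 MB)
370 MB → memory block 5 (remaining 142 MB)
326 MB → memory block 6 (remaining 186 MB)
323 MB → memory block 7 (remaining 189 MB)
287 MB → memory block 8 (remaining 225 MB)
208 MB → memory block 8 (remaining 17 MB)
199 MB → memory block 9 (remaining 313 MB)
122 MB → memory block 4 (remaining 9 MB)
9 memory blocks × 512 MB = 4608 MB; used 3516 MB; unused 1092 MB.

1092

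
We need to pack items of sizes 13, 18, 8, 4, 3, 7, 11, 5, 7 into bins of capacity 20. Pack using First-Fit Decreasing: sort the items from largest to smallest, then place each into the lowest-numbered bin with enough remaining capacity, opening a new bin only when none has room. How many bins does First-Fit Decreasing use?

Sorted descending: 18, 13, 11, 8, 7, 7, 5, 4, 3.
Put 18 in bin 1; 2 remain.
Put 13 in bin 2; 7 remain.
Put 11 in bin 3; 9 remain.
Put 8 in bin 3; 1 remain.
Put 7 in bin 2; 0 remain.
Put 7 in bin 4; 13 remain.
Put 5 in bin 4; 8 remain.
Put 4 in bin 4; 4 remain.
Put 3 in bin 4; 1 remain.

4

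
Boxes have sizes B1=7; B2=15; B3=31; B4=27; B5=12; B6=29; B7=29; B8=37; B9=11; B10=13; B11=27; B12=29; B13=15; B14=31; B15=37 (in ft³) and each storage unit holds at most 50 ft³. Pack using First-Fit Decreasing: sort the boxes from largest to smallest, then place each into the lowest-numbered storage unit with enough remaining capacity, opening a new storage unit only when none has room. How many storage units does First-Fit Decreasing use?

Sorted descending: 37, 37, 31, 31, 29, 29, 29, 27, 27, 15, 15, 13, 12, 11, 7.
37 ft³ → storage unit 1 (remaining 13 ft³)
37 ft³ → storage unit 2 (remaining 13 ft³)
31 ft³ → storage unit 3 (remaining 19 ft³)
31 ft³ → storage unit 4 (remaining 19 ft³)
29 ft³ → storage unit 5 (remaining 21 ft³)
29 ft³ → storage unit 6 (remaining 21 ft³)
29 ft³ → storage unit 7 (remaining 21 ft³)
27 ft³ → storage unit 8 (remaining 23 ft³)
27 ft³ → storage unit 9 (remaining 23 ft³)
15 ft³ → storage unit 3 (remaining 4 ft³)
15 ft³ → storage unit 4 (remaining 4 ft³)
13 ft³ → storage unit 1 (remaining 0 ft³)
12 ft³ → storage unit 2 (remaining 1 ft³)
11 ft³ → storage unit 5 (remaining 10 ft³)
7 ft³ → storage unit 5 (remaining 3 ft³)
Final storage units: [37,13] [37,12] [31,15] [31,15] [29,11,7] [29] [29] [27] [27].

9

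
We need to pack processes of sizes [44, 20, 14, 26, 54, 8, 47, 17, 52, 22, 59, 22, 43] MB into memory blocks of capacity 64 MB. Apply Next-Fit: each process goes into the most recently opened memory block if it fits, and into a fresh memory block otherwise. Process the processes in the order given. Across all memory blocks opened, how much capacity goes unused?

44 MB → memory block 1 (remaining 20 MB)
20 MB → memory block 1 (remaining 0 MB)
14 MB → memory block 2 (remaining 50 MB)
26 MB → memory block 2 (remaining 24 MB)
54 MB → memory block 3 (remaining 10 MB)
8 MB → memory block 3 (remaining 2 MB)
47 MB → memory block 4 (remaining 17 MB)
17 MB → memory block 4 (remaining 0 MB)
52 MB → memory block 5 (remaining 12 MB)
22 MB → memory block 6 (remaining 42 MB)
59 MB → memory block 7 (remaining 5 MB)
22 MB → memory block 8 (remaining 42 MB)
43 MB → memory block 9 (remaining 21 MB)
9 memory blocks × 64 MB = 576 MB; used 428 MB; unused 148 MB.

148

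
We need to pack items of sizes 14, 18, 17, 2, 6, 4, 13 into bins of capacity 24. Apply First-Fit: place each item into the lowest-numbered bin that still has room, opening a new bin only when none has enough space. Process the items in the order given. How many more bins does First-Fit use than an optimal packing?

First-Fit: [14,2,6] [18,4] [17] [13] → 4 bins.
Total size 74; any packing needs at least ⌈74/24⌉ = 4 bins.
So 4 is already optimal.

0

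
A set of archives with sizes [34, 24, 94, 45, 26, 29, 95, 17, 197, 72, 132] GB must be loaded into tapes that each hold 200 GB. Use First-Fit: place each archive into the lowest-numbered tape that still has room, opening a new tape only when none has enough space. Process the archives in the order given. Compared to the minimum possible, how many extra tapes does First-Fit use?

1

First-Fit: [34,24,94,45] [26,29,95,17] [197] [72] [132] → 5 tapes.
Total size 765 GB; any packing needs at least ⌈765/200⌉ = 4 tapes.
An optimal packing achieves that bound: [197] [132,45,17] [95,94] [72,34,29,26,24] → 4 tapes.
Excess: 5 − 4 = 1.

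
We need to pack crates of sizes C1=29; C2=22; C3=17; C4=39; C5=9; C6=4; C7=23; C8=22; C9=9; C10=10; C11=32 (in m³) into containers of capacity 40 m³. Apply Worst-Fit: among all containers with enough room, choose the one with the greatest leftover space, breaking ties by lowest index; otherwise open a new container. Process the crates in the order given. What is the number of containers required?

6

Put C1 (29 m³) in container 1; 11 m³ remain.
Put C2 (22 m³) in container 2; 18 m³ remain.
Put C3 (17 m³) in container 2; 1 m³ remain.
Put C4 (39 m³) in container 3; 1 m³ remain.
Put C5 (9 m³) in container 1; 2 m³ remain.
Put C6 (4 m³) in container 4; 36 m³ remain.
Put C7 (23 m³) in container 4; 13 m³ remain.
Put C8 (22 m³) in container 5; 18 m³ remain.
Put C9 (9 m³) in container 5; 9 m³ remain.
Put C10 (10 m³) in container 4; 3 m³ remain.
Put C11 (32 m³) in container 6; 8 m³ remain.
Final containers: [29,9] [22,17] [39] [4,23,10] [22,9] [32].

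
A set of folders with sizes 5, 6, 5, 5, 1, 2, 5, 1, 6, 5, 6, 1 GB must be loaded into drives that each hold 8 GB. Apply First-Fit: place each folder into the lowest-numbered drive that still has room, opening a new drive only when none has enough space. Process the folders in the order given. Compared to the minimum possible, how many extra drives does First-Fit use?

0

First-Fit: [5,1,2] [6,1,1] [5] [5] [5] [6] [5] [6] → 8 drives.
8 folders exceed 4 GB (half the capacity), and no two of those can share a drive, so at least 8 drives are needed.
So 8 is already optimal.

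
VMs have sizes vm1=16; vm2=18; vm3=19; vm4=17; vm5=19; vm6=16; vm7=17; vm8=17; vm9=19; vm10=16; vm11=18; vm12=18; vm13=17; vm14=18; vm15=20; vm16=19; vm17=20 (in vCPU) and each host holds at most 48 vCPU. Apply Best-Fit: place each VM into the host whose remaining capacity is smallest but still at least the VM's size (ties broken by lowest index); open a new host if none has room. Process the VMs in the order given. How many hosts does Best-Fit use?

vm1 (16 vCPU) → host 1 (remaining 32 vCPU)
vm2 (18 vCPU) → host 1 (remaining 14 vCPU)
vm3 (19 vCPU) → host 2 (remaining 29 vCPU)
vm4 (17 vCPU) → host 2 (remaining 12 vCPU)
vm5 (19 vCPU) → host 3 (remaining 29 vCPU)
vm6 (16 vCPU) → host 3 (remaining 13 vCPU)
vm7 (17 vCPU) → host 4 (remaining 31 vCPU)
vm8 (17 vCPU) → host 4 (remaining 14 vCPU)
vm9 (19 vCPU) → host 5 (remaining 29 vCPU)
vm10 (16 vCPU) → host 5 (remaining 13 vCPU)
vm11 (18 vCPU) → host 6 (remaining 30 vCPU)
vm12 (18 vCPU) → host 6 (remaining 12 vCPU)
vm13 (17 vCPU) → host 7 (remaining 31 vCPU)
vm14 (18 vCPU) → host 7 (remaining 13 vCPU)
vm15 (20 vCPU) → host 8 (remaining 28 vCPU)
vm16 (19 vCPU) → host 8 (remaining 9 vCPU)
vm17 (20 vCPU) → host 9 (remaining 28 vCPU)
Final hosts: [16,18] [19,17] [19,16] [17,17] [19,16] [18,18] [17,18] [20,19] [20].

9 hosts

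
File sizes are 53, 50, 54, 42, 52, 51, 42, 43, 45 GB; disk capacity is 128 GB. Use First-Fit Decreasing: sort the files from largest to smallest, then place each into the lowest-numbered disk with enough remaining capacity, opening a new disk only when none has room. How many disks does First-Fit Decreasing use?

4

Sorted descending: 54, 53, 52, 51, 50, 45, 43, 42, 42.
disk 1: place 54 GB, 74 GB left
disk 1: place 53 GB, 21 GB left
disk 2: place 52 GB, 76 GB left
disk 2: place 51 GB, 25 GB left
disk 3: place 50 GB, 78 GB left
disk 3: place 45 GB, 33 GB left
disk 4: place 43 GB, 85 GB left
disk 4: place 42 GB, 43 GB left
disk 4: place 42 GB, 1 GB left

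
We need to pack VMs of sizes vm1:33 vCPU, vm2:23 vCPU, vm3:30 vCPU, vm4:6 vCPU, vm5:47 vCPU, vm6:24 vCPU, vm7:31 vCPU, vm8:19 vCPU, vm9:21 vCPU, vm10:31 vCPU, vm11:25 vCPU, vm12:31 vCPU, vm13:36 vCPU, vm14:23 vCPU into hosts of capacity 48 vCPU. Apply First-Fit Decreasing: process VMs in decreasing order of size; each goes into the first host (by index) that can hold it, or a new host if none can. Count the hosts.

Sorted descending: 47, 36, 33, 31, 31, 31, 30, 25, 24, 23, 23, 21, 19, 6.
host 1: place 47 vCPU, 1 vCPU left
host 2: place 36 vCPU, 12 vCPU left
host 3: place 33 vCPU, 15 vCPU left
host 4: place 31 vCPU, 17 vCPU left
host 5: place 31 vCPU, 17 vCPU left
host 6: place 31 vCPU, 17 vCPU left
host 7: place 30 vCPU, 18 vCPU left
host 8: place 25 vCPU, 23 vCPU left
host 9: place 24 vCPU, 24 vCPU left
host 8: place 23 vCPU, 0 vCPU left
host 9: place 23 vCPU, 1 vCPU left
host 10: place 21 vCPU, 27 vCPU left
host 10: place 19 vCPU, 8 vCPU left
host 2: place 6 vCPU, 6 vCPU left
Final hosts: [47] [36,6] [33] [31] [31] [31] [30] [25,23] [24,23] [21,19].

10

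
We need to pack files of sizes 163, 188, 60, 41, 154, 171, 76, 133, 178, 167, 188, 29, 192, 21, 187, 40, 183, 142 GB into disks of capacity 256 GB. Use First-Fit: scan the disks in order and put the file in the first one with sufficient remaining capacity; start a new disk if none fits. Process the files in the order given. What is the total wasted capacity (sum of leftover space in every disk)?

759

163 GB → disk 1 (remaining 93 GB)
188 GB → disk 2 (remaining 68 GB)
60 GB → disk 1 (remaining 33 GB)
41 GB → disk 2 (remaining 27 GB)
154 GB → disk 3 (remaining 102 GB)
171 GB → disk 4 (remaining 85 GB)
76 GB → disk 3 (remaining 26 GB)
133 GB → disk 5 (remaining 123 GB)
178 GB → disk 6 (remaining 78 GB)
167 GB → disk 7 (remaining 89 GB)
188 GB → disk 8 (remaining 68 GB)
29 GB → disk 1 (remaining 4 GB)
192 GB → disk 9 (remaining 64 GB)
21 GB → disk 2 (remaining 6 GB)
187 GB → disk 10 (remaining 69 GB)
40 GB → disk 4 (remaining 45 GB)
183 GB → disk 11 (remaining 73 GB)
142 GB → disk 12 (remaining 114 GB)
12 disks × 256 GB = 3072 GB; used 2313 GB; unused 759 GB.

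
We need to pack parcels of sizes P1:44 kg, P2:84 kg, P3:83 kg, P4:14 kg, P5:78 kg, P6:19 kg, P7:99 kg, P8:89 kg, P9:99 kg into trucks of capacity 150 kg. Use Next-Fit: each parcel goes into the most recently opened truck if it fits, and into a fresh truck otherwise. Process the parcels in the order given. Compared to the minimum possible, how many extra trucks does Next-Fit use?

0

Next-Fit: [44,84] [83,14] [78,19] [99] [89] [99] → 6 trucks.
6 parcels exceed 75 kg (half the capacity), and no two of those can share a truck, so at least 6 trucks are needed.
So 6 is already optimal.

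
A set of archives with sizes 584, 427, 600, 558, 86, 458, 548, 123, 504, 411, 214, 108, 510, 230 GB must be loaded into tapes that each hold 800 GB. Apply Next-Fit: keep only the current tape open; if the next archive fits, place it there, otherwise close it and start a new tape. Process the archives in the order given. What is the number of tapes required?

Put 584 GB in tape 1; 216 GB remain.
Put 427 GB in tape 2; 373 GB remain.
Put 600 GB in tape 3; 200 GB remain.
Put 558 GB in tape 4; 242 GB remain.
Put 86 GB in tape 4; 156 GB remain.
Put 458 GB in tape 5; 342 GB remain.
Put 548 GB in tape 6; 252 GB remain.
Put 123 GB in tape 6; 129 GB remain.
Put 504 GB in tape 7; 296 GB remain.
Put 411 GB in tape 8; 389 GB remain.
Put 214 GB in tape 8; 175 GB remain.
Put 108 GB in tape 8; 67 GB remain.
Put 510 GB in tape 9; 290 GB remain.
Put 230 GB in tape 9; 60 GB remain.

9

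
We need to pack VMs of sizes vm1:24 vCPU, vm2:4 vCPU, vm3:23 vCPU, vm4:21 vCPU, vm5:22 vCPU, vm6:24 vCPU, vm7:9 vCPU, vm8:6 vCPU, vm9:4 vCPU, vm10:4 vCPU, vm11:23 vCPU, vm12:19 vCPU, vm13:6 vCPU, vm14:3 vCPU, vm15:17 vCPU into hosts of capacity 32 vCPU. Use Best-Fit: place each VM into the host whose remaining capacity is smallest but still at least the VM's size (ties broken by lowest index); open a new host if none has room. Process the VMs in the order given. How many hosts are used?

vm1 (24 vCPU) → host 1 (remaining 8 vCPU)
vm2 (4 vCPU) → host 1 (remaining 4 vCPU)
vm3 (23 vCPU) → host 2 (remaining 9 vCPU)
vm4 (21 vCPU) → host 3 (remaining 11 vCPU)
vm5 (22 vCPU) → host 4 (remaining 10 vCPU)
vm6 (24 vCPU) → host 5 (remaining 8 vCPU)
vm7 (9 vCPU) → host 2 (remaining 0 vCPU)
vm8 (6 vCPU) → host 5 (remaining 2 vCPU)
vm9 (4 vCPU) → host 1 (remaining 0 vCPU)
vm10 (4 vCPU) → host 4 (remaining 6 vCPU)
vm11 (23 vCPU) → host 6 (remaining 9 vCPU)
vm12 (19 vCPU) → host 7 (remaining 13 vCPU)
vm13 (6 vCPU) → host 4 (remaining 0 vCPU)
vm14 (3 vCPU) → host 6 (remaining 6 vCPU)
vm15 (17 vCPU) → host 8 (remaining 15 vCPU)

8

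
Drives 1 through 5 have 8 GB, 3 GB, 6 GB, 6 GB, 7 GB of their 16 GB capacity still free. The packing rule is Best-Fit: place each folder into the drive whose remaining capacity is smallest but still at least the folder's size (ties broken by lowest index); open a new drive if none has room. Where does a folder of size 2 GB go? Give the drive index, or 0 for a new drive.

Drives with room: drive 1 (8 GB), drive 2 (3 GB), drive 3 (6 GB), drive 4 (6 GB), drive 5 (7 GB).
Tightest fit is drive 2 with 3 GB free.

2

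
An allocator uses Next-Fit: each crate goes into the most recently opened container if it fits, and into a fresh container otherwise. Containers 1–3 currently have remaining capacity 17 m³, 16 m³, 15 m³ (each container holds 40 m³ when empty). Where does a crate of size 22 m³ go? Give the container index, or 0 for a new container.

0

Next-Fit only looks at container 3, which has 15 m³ free.
22 m³ does not fit, so a new container is opened.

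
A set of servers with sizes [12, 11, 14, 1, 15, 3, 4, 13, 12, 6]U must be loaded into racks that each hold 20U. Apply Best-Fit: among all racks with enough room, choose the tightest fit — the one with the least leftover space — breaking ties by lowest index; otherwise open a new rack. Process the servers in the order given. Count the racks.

6

rack 1: place 12U, 8U left
rack 2: place 11U, 9U left
rack 3: place 14U, 6U left
rack 3: place 1U, 5U left
rack 4: place 15U, 5U left
rack 3: place 3U, 2U left
rack 4: place 4U, 1U left
rack 5: place 13U, 7U left
rack 6: place 12U, 8U left
rack 5: place 6U, 1U left
Final racks: [12] [11] [14,1,3] [15,4] [13,6] [12].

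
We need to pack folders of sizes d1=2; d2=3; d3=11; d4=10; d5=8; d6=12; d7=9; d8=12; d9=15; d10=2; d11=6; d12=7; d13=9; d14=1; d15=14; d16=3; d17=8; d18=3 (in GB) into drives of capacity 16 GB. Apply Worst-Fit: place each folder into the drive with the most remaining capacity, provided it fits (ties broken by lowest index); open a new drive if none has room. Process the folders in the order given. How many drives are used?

10

Put d1 (2 GB) in drive 1; 14 GB remain.
Put d2 (3 GB) in drive 1; 11 GB remain.
Put d3 (11 GB) in drive 1; 0 GB remain.
Put d4 (10 GB) in drive 2; 6 GB remain.
Put d5 (8 GB) in drive 3; 8 GB remain.
Put d6 (12 GB) in drive 4; 4 GB remain.
Put d7 (9 GB) in drive 5; 7 GB remain.
Put d8 (12 GB) in drive 6; 4 GB remain.
Put d9 (15 GB) in drive 7; 1 GB remain.
Put d10 (2 GB) in drive 3; 6 GB remain.
Put d11 (6 GB) in drive 5; 1 GB remain.
Put d12 (7 GB) in drive 8; 9 GB remain.
Put d13 (9 GB) in drive 8; 0 GB remain.
Put d14 (1 GB) in drive 2; 5 GB remain.
Put d15 (14 GB) in drive 9; 2 GB remain.
Put d16 (3 GB) in drive 3; 3 GB remain.
Put d17 (8 GB) in drive 10; 8 GB remain.
Put d18 (3 GB) in drive 10; 5 GB remain.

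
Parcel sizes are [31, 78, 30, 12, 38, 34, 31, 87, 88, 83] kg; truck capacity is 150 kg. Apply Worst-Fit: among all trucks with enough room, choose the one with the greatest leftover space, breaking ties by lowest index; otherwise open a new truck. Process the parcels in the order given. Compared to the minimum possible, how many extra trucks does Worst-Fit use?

1

Worst-Fit: [31,78,30] [12,38,34,31] [87] [88] [83] → 5 trucks.
Total size 512 kg; any packing needs at least ⌈512/150⌉ = 4 trucks.
An optimal packing achieves that bound: [88,38,12] [87,34] [83,31,31] [78,30] → 4 trucks.
Excess: 5 − 4 = 1.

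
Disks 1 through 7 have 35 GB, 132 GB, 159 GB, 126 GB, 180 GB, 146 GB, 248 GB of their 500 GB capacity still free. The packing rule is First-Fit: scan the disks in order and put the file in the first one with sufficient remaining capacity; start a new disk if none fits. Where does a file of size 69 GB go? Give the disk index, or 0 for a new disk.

2

Disks with room: disk 2 (132 GB), disk 3 (159 GB), disk 4 (126 GB), disk 5 (180 GB), disk 6 (146 GB), disk 7 (248 GB).
The first with room is disk 2.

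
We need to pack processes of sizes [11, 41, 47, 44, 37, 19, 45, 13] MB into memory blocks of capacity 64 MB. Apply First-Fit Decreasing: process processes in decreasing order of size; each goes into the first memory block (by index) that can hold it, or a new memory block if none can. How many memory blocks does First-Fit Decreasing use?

5 memory blocks

Sorted descending: 47, 45, 44, 41, 37, 19, 13, 11.
47 MB → memory block 1 (remaining 17 MB)
45 MB → memory block 2 (remaining 19 MB)
44 MB → memory block 3 (remaining 20 MB)
41 MB → memory block 4 (remaining 23 MB)
37 MB → memory block 5 (remaining 27 MB)
19 MB → memory block 2 (remaining 0 MB)
13 MB → memory block 1 (remaining 4 MB)
11 MB → memory block 3 (remaining 9 MB)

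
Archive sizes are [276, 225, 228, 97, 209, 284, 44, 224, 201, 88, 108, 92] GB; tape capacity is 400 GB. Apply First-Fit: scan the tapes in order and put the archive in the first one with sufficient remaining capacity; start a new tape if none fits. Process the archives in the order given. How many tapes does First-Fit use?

Put 276 GB in tape 1; 124 GB remain.
Put 225 GB in tape 2; 175 GB remain.
Put 228 GB in tape 3; 172 GB remain.
Put 97 GB in tape 1; 27 GB remain.
Put 209 GB in tape 4; 191 GB remain.
Put 284 GB in tape 5; 116 GB remain.
Put 44 GB in tape 2; 131 GB remain.
Put 224 GB in tape 6; 176 GB remain.
Put 201 GB in tape 7; 199 GB remain.
Put 88 GB in tape 2; 43 GB remain.
Put 108 GB in tape 3; 64 GB remain.
Put 92 GB in tape 4; 99 GB remain.
Final tapes: [276,97] [225,44,88] [228,108] [209,92] [284] [224] [201].

7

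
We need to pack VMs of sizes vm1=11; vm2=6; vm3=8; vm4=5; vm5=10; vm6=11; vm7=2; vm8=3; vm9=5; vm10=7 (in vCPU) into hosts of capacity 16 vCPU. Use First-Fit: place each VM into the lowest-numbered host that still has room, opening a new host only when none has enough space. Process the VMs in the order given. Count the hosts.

5

vm1 (11 vCPU) → host 1 (remaining 5 vCPU)
vm2 (6 vCPU) → host 2 (remaining 10 vCPU)
vm3 (8 vCPU) → host 2 (remaining 2 vCPU)
vm4 (5 vCPU) → host 1 (remaining 0 vCPU)
vm5 (10 vCPU) → host 3 (remaining 6 vCPU)
vm6 (11 vCPU) → host 4 (remaining 5 vCPU)
vm7 (2 vCPU) → host 2 (remaining 0 vCPU)
vm8 (3 vCPU) → host 3 (remaining 3 vCPU)
vm9 (5 vCPU) → host 4 (remaining 0 vCPU)
vm10 (7 vCPU) → host 5 (remaining 9 vCPU)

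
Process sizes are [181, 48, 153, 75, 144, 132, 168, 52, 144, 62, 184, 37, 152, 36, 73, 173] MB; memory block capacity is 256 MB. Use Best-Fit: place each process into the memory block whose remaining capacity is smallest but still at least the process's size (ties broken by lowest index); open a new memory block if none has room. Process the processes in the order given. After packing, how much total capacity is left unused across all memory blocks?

memory block 1: place 181 MB, 75 MB left
memory block 1: place 48 MB, 27 MB left
memory block 2: place 153 MB, 103 MB left
memory block 2: place 75 MB, 28 MB left
memory block 3: place 144 MB, 112 MB left
memory block 4: place 132 MB, 124 MB left
memory block 5: place 168 MB, 88 MB left
memory block 5: place 52 MB, 36 MB left
memory block 6: place 144 MB, 112 MB left
memory block 3: place 62 MB, 50 MB left
memory block 7: place 184 MB, 72 MB left
memory block 3: place 37 MB, 13 MB left
memory block 8: place 152 MB, 104 MB left
memory block 5: place 36 MB, 0 MB left
memory block 8: place 73 MB, 31 MB left
memory block 9: place 173 MB, 83 MB left
9 memory blocks × 256 MB = 2304 MB; used 1814 MB; unused 490 MB.

490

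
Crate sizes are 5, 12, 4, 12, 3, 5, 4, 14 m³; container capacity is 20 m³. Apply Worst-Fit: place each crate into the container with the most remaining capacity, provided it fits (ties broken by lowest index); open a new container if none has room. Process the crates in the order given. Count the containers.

4 containers

5 m³ → container 1 (remaining 15 m³)
12 m³ → container 1 (remaining 3 m³)
4 m³ → container 2 (remaining 16 m³)
12 m³ → container 2 (remaining 4 m³)
3 m³ → container 2 (remaining 1 m³)
5 m³ → container 3 (remaining 15 m³)
4 m³ → container 3 (remaining 11 m³)
14 m³ → container 4 (remaining 6 m³)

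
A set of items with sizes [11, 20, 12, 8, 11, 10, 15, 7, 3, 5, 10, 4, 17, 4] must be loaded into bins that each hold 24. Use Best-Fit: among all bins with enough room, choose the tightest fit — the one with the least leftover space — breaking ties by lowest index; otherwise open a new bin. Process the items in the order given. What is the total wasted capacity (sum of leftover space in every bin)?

7

Put 11 in bin 1; 13 remain.
Put 20 in bin 2; 4 remain.
Put 12 in bin 1; 1 remain.
Put 8 in bin 3; 16 remain.
Put 11 in bin 3; 5 remain.
Put 10 in bin 4; 14 remain.
Put 15 in bin 5; 9 remain.
Put 7 in bin 5; 2 remain.
Put 3 in bin 2; 1 remain.
Put 5 in bin 3; 0 remain.
Put 10 in bin 4; 4 remain.
Put 4 in bin 4; 0 remain.
Put 17 in bin 6; 7 remain.
Put 4 in bin 6; 3 remain.
6 bins × 24 = 144; used 137; unused 7.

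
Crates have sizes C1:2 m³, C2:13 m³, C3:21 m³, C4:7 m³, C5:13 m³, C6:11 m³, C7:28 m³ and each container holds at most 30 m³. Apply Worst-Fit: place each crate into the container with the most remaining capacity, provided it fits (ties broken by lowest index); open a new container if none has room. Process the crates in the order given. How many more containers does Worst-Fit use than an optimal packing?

0

Worst-Fit: [2,13,7] [21] [13,11] [28] → 4 containers.
Total size 95 m³; any packing needs at least ⌈95/30⌉ = 4 containers.
So 4 is already optimal.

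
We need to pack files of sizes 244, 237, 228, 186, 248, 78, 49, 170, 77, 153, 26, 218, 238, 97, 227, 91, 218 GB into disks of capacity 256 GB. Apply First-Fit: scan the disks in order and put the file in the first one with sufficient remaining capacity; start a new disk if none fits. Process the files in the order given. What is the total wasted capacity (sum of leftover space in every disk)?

287

Put 244 GB in disk 1; 12 GB remain.
Put 237 GB in disk 2; 19 GB remain.
Put 228 GB in disk 3; 28 GB remain.
Put 186 GB in disk 4; 70 GB remain.
Put 248 GB in disk 5; 8 GB remain.
Put 78 GB in disk 6; 178 GB remain.
Put 49 GB in disk 4; 21 GB remain.
Put 170 GB in disk 6; 8 GB remain.
Put 77 GB in disk 7; 179 GB remain.
Put 153 GB in disk 7; 26 GB remain.
Put 26 GB in disk 3; 2 GB remain.
Put 218 GB in disk 8; 38 GB remain.
Put 238 GB in disk 9; 18 GB remain.
Put 97 GB in disk 10; 159 GB remain.
Put 227 GB in disk 11; 29 GB remain.
Put 91 GB in disk 10; 68 GB remain.
Put 218 GB in disk 12; 38 GB remain.
12 disks × 256 GB = 3072 GB; used 2785 GB; unused 287 GB.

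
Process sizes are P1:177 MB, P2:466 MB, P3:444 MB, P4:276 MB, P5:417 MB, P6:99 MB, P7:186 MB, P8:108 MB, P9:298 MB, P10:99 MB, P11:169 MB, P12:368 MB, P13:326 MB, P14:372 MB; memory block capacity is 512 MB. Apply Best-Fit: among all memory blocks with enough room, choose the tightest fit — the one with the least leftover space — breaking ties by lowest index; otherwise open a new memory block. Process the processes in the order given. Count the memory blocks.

9 memory blocks

Put P1 (177 MB) in memory block 1; 335 MB remain.
Put P2 (466 MB) in memory block 2; 46 MB remain.
Put P3 (444 MB) in memory block 3; 68 MB remain.
Put P4 (276 MB) in memory block 1; 59 MB remain.
Put P5 (417 MB) in memory block 4; 95 MB remain.
Put P6 (99 MB) in memory block 5; 413 MB remain.
Put P7 (186 MB) in memory block 5; 227 MB remain.
Put P8 (108 MB) in memory block 5; 119 MB remain.
Put P9 (298 MB) in memory block 6; 214 MB remain.
Put P10 (99 MB) in memory block 5; 20 MB remain.
Put P11 (169 MB) in memory block 6; 45 MB remain.
Put P12 (368 MB) in memory block 7; 144 MB remain.
Put P13 (326 MB) in memory block 8; 186 MB remain.
Put P14 (372 MB) in memory block 9; 140 MB remain.
Final memory blocks: [177,276] [466] [444] [417] [99,186,108,99] [298,169] [368] [326] [372].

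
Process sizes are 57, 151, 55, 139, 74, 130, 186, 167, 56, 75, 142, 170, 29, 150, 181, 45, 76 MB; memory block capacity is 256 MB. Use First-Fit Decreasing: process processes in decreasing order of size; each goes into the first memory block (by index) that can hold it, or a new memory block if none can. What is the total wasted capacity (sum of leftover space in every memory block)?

Sorted descending: 186, 181, 170, 167, 151, 150, 142, 139, 130, 76, 75, 74, 57, 56, 55, 45, 29.
186 MB → memory block 1 (remaining 70 MB)
181 MB → memory block 2 (remaining 75 MB)
170 MB → memory block 3 (remaining 86 MB)
167 MB → memory block 4 (remaining 89 MB)
151 MB → memory block 5 (remaining 105 MB)
150 MB → memory block 6 (remaining 106 MB)
142 MB → memory block 7 (remaining 114 MB)
139 MB → memory block 8 (remaining 117 MB)
130 MB → memory block 9 (remaining 126 MB)
76 MB → memory block 3 (remaining 10 MB)
75 MB → memory block 2 (remaining 0 MB)
74 MB → memory block 4 (remaining 15 MB)
57 MB → memory block 1 (remaining 13 MB)
56 MB → memory block 5 (remaining 49 MB)
55 MB → memory block 6 (remaining 51 MB)
45 MB → memory block 5 (remaining 4 MB)
29 MB → memory block 6 (remaining 22 MB)
9 memory blocks × 256 MB = 2304 MB; used 1883 MB; unused 421 MB.

421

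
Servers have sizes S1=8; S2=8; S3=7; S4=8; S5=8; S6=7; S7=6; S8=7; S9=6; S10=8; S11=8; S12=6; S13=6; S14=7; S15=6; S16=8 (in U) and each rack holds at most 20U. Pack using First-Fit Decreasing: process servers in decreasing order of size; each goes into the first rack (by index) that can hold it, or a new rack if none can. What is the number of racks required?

7

Sorted descending: 8, 8, 8, 8, 8, 8, 8, 7, 7, 7, 7, 6, 6, 6, 6, 6.
rack 1: place 8U, 12U left
rack 1: place 8U, 4U left
rack 2: place 8U, 12U left
rack 2: place 8U, 4U left
rack 3: place 8U, 12U left
rack 3: place 8U, 4U left
rack 4: place 8U, 12U left
rack 4: place 7U, 5U left
rack 5: place 7U, 13U left
rack 5: place 7U, 6U left
rack 6: place 7U, 13U left
rack 5: place 6U, 0U left
rack 6: place 6U, 7U left
rack 6: place 6U, 1U left
rack 7: place 6U, 14U left
rack 7: place 6U, 8U left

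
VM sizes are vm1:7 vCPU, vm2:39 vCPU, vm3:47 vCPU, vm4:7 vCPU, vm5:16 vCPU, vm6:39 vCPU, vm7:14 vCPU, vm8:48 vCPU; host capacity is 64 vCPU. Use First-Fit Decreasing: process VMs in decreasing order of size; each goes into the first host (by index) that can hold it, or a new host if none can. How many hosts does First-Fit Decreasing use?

4 hosts

Sorted descending: 48, 47, 39, 39, 16, 14, 7, 7.
48 vCPU → host 1 (remaining 16 vCPU)
47 vCPU → host 2 (remaining 17 vCPU)
39 vCPU → host 3 (remaining 25 vCPU)
39 vCPU → host 4 (remaining 25 vCPU)
16 vCPU → host 1 (remaining 0 vCPU)
14 vCPU → host 2 (remaining 3 vCPU)
7 vCPU → host 3 (remaining 18 vCPU)
7 vCPU → host 3 (remaining 11 vCPU)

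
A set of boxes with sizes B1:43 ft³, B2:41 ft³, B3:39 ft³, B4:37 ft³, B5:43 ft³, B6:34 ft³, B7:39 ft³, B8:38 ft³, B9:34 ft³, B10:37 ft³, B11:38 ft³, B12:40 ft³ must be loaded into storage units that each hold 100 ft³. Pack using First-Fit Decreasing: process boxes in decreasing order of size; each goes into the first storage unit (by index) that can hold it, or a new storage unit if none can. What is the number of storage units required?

6

Sorted descending: 43, 43, 41, 40, 39, 39, 38, 38, 37, 37, 34, 34.
Put 43 ft³ in storage unit 1; 57 ft³ remain.
Put 43 ft³ in storage unit 1; 14 ft³ remain.
Put 41 ft³ in storage unit 2; 59 ft³ remain.
Put 40 ft³ in storage unit 2; 19 ft³ remain.
Put 39 ft³ in storage unit 3; 61 ft³ remain.
Put 39 ft³ in storage unit 3; 22 ft³ remain.
Put 38 ft³ in storage unit 4; 62 ft³ remain.
Put 38 ft³ in storage unit 4; 24 ft³ remain.
Put 37 ft³ in storage unit 5; 63 ft³ remain.
Put 37 ft³ in storage unit 5; 26 ft³ remain.
Put 34 ft³ in storage unit 6; 66 ft³ remain.
Put 34 ft³ in storage unit 6; 32 ft³ remain.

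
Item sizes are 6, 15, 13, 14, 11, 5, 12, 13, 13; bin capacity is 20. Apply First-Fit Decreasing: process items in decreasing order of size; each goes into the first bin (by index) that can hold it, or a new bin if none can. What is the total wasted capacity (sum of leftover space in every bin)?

Sorted descending: 15, 14, 13, 13, 13, 12, 11, 6, 5.
15 → bin 1 (remaining 5)
14 → bin 2 (remaining 6)
13 → bin 3 (remaining 7)
13 → bin 4 (remaining 7)
13 → bin 5 (remaining 7)
12 → bin 6 (remaining 8)
11 → bin 7 (remaining 9)
6 → bin 2 (remaining 0)
5 → bin 1 (remaining 0)
7 bins × 20 = 140; used 102; unused 38.

38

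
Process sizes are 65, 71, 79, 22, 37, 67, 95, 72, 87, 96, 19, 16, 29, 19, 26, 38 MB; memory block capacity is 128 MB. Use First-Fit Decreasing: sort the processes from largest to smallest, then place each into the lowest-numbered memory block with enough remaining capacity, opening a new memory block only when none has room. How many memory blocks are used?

8

Sorted descending: 96, 95, 87, 79, 72, 71, 67, 65, 38, 37, 29, 26, 22, 19, 19, 16.
memory block 1: place 96 MB, 32 MB left
memory block 2: place 95 MB, 33 MB left
memory block 3: place 87 MB, 41 MB left
memory block 4: place 79 MB, 49 MB left
memory block 5: place 72 MB, 56 MB left
memory block 6: place 71 MB, 57 MB left
memory block 7: place 67 MB, 61 MB left
memory block 8: place 65 MB, 63 MB left
memory block 3: place 38 MB, 3 MB left
memory block 4: place 37 MB, 12 MB left
memory block 1: place 29 MB, 3 MB left
memory block 2: place 26 MB, 7 MB left
memory block 5: place 22 MB, 34 MB left
memory block 5: place 19 MB, 15 MB left
memory block 6: place 19 MB, 38 MB left
memory block 6: place 16 MB, 22 MB left
Final memory blocks: [96,29] [95,26] [87,38] [79,37] [72,22,19] [71,19,16] [67] [65].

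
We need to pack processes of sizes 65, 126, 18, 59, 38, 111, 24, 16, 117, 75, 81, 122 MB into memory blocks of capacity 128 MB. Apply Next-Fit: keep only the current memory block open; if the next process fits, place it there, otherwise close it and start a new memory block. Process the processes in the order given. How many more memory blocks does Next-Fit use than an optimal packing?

2

Next-Fit: [65] [126] [18,59,38] [111] [24,16] [117] [75] [81] [122] → 9 memory blocks.
Total size 852 MB; any packing needs at least ⌈852/128⌉ = 7 memory blocks.
An optimal packing achieves that bound: [126] [122] [117] [111,16] [81,38] [75,24,18] [65,59] → 7 memory blocks.
Excess: 9 − 7 = 2.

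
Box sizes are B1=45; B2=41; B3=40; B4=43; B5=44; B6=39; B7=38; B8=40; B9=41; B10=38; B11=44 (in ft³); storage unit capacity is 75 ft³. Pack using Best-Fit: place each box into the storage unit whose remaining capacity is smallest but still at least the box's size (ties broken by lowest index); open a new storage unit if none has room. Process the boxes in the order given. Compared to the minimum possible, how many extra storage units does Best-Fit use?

Best-Fit: [45] [41] [40] [43] [44] [39] [38] [40] [41] [38] [44] → 11 storage units.
11 boxes exceed 37.5 ft³ (half the capacity), and no two of those can share a storage unit, so at least 11 storage units are needed.
So 11 is already optimal.

0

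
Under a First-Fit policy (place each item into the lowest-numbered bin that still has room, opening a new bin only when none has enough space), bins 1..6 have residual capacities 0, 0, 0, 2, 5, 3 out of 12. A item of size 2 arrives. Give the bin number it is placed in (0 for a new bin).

Bins with room: bin 4 (2), bin 5 (5), bin 6 (3).
The first with room is bin 4.

4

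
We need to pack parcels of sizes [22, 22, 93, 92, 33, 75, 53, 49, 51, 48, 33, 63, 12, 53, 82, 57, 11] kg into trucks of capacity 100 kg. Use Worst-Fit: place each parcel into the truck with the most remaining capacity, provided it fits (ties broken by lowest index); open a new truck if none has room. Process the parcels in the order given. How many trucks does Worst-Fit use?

22 kg → truck 1 (remaining 78 kg)
22 kg → truck 1 (remaining 56 kg)
93 kg → truck 2 (remaining 7 kg)
92 kg → truck 3 (remaining 8 kg)
33 kg → truck 1 (remaining 23 kg)
75 kg → truck 4 (remaining 25 kg)
53 kg → truck 5 (remaining 47 kg)
49 kg → truck 6 (remaining 51 kg)
51 kg → truck 6 (remaining 0 kg)
48 kg → truck 7 (remaining 52 kg)
33 kg → truck 7 (remaining 19 kg)
63 kg → truck 8 (remaining 37 kg)
12 kg → truck 5 (remaining 35 kg)
53 kg → truck 9 (remaining 47 kg)
82 kg → truck 10 (remaining 18 kg)
57 kg → truck 11 (remaining 43 kg)
11 kg → truck 9 (remaining 36 kg)

11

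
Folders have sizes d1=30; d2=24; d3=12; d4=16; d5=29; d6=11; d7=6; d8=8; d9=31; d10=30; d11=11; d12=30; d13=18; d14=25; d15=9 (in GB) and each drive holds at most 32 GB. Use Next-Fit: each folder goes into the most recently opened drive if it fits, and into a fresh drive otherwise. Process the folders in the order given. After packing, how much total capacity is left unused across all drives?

Put d1 (30 GB) in drive 1; 2 GB remain.
Put d2 (24 GB) in drive 2; 8 GB remain.
Put d3 (12 GB) in drive 3; 20 GB remain.
Put d4 (16 GB) in drive 3; 4 GB remain.
Put d5 (29 GB) in drive 4; 3 GB remain.
Put d6 (11 GB) in drive 5; 21 GB remain.
Put d7 (6 GB) in drive 5; 15 GB remain.
Put d8 (8 GB) in drive 5; 7 GB remain.
Put d9 (31 GB) in drive 6; 1 GB remain.
Put d10 (30 GB) in drive 7; 2 GB remain.
Put d11 (11 GB) in drive 8; 21 GB remain.
Put d12 (30 GB) in drive 9; 2 GB remain.
Put d13 (18 GB) in drive 10; 14 GB remain.
Put d14 (25 GB) in drive 11; 7 GB remain.
Put d15 (9 GB) in drive 12; 23 GB remain.
12 drives × 32 GB = 384 GB; used 290 GB; unused 94 GB.

94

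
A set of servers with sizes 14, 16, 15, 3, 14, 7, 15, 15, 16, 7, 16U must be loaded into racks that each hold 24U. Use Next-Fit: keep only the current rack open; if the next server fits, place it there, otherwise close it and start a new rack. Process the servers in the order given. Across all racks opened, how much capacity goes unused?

Put 14U in rack 1; 10U remain.
Put 16U in rack 2; 8U remain.
Put 15U in rack 3; 9U remain.
Put 3U in rack 3; 6U remain.
Put 14U in rack 4; 10U remain.
Put 7U in rack 4; 3U remain.
Put 15U in rack 5; 9U remain.
Put 15U in rack 6; 9U remain.
Put 16U in rack 7; 8U remain.
Put 7U in rack 7; 1U remain.
Put 16U in rack 8; 8U remain.
8 racks × 24U = 192U; used 138U; unused 54U.

54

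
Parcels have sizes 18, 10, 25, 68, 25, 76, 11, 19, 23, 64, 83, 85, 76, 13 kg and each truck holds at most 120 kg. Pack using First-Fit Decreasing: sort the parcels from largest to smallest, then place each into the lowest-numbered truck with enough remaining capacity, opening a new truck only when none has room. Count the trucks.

Sorted descending: 85, 83, 76, 76, 68, 64, 25, 25, 23, 19, 18, 13, 11, 10.
truck 1: place 85 kg, 35 kg left
truck 2: place 83 kg, 37 kg left
truck 3: place 76 kg, 44 kg left
truck 4: place 76 kg, 44 kg left
truck 5: place 68 kg, 52 kg left
truck 6: place 64 kg, 56 kg left
truck 1: place 25 kg, 10 kg left
truck 2: place 25 kg, 12 kg left
truck 3: place 23 kg, 21 kg left
truck 3: place 19 kg, 2 kg left
truck 4: place 18 kg, 26 kg left
truck 4: place 13 kg, 13 kg left
truck 2: place 11 kg, 1 kg left
truck 1: place 10 kg, 0 kg left
Final trucks: [85,25,10] [83,25,11] [76,23,19] [76,18,13] [68] [64].

6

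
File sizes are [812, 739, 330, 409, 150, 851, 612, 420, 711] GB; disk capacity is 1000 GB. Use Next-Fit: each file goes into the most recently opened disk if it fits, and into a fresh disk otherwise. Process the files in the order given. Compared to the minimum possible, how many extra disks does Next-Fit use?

Next-Fit: [812] [739] [330,409,150] [851] [612] [420] [711] → 7 disks.
Total size 5034 GB; any packing needs at least ⌈5034/1000⌉ = 6 disks.
An optimal packing achieves that bound: [851] [812,150] [739] [711] [612,330] [420,409] → 6 disks.
Excess: 7 − 6 = 1.

1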